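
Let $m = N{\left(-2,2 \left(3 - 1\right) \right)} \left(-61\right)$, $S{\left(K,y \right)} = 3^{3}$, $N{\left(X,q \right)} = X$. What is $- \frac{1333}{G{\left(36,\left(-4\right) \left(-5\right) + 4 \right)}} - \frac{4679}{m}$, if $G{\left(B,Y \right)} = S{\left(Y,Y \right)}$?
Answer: $- \frac{288959}{3294} \approx -87.723$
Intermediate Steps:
$S{\left(K,y \right)} = 27$
$G{\left(B,Y \right)} = 27$
$m = 122$ ($m = \left(-2\right) \left(-61\right) = 122$)
$- \frac{1333}{G{\left(36,\left(-4\right) \left(-5\right) + 4 \right)}} - \frac{4679}{m} = - \frac{1333}{27} - \frac{4679}{122} = - \frac{288959}{3294}$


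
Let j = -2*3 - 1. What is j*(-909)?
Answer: 6363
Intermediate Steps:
j = -7 (j = -6 - 1 = -7)
j*(-909) = -7*(-909) = 6363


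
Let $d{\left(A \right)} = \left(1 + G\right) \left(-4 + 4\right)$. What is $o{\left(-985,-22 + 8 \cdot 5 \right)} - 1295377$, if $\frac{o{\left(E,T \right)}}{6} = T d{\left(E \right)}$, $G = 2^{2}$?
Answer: $-1295377$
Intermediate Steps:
$G = 4$
$d{\left(A \right)} = 0$ ($d{\left(A \right)} = \left(1 + 4\right) \left(-4 + 4\right) = 5 \cdot 0 = 0$)
$o{\left(E,T \right)} = 0$ ($o{\left(E,T \right)} = 6 T 0 = 6 \cdot 0 = 0$)
$o{\left(-985,-22 + 8 \cdot 5 \right)} - 1295377 = 0 - 1295377 = -1295377$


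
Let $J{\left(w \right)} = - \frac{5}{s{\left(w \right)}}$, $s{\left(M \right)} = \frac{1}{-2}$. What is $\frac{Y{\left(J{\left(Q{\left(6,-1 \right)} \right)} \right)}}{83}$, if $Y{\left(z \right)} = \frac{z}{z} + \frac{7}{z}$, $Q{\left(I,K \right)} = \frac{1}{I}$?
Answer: $\frac{17}{830} \approx 0.020482$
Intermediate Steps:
$s{\left(M \right)} = - \frac{1}{2}$
$J{\left(w \right)} = 10$ ($J{\left(w \right)} = - \frac{5}{- \frac{1}{2}} = \left(-5\right) \left(-2\right) = 10$)
$Y{\left(z \right)} = 1 + \frac{7}{z}$
$\frac{Y{\left(J{\left(Q{\left(6,-1 \right)} \right)} \right)}}{83} = \frac{\frac{1}{10} \left(7 + 10\right)}{83} = \frac{1}{10} \cdot 17 \cdot \frac{1}{83} = \frac{17}{10} \cdot \frac{1}{83} = \frac{17}{830}$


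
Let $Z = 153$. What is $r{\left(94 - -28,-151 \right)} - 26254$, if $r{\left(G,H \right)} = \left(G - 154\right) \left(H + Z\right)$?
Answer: $-26318$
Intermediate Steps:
$r{\left(G,H \right)} = \left(-154 + G\right) \left(153 + H\right)$ ($r{\left(G,H \right)} = \left(G - 154\right) \left(H + 153\right) = \left(-154 + G\right) \left(153 + H\right)$)
$r{\left(94 - -28,-151 \right)} - 26254 = \left(-23562 - -23254 + 153 \left(94 - -28\right) + \left(94 - -28\right) \left(-151\right)\right) - 26254 = \left(-23562 + 23254 + 153 \left(94 + 28\right) + \left(94 + 28\right) \left(-151\right)\right) - 26254 = \left(-23562 + 23254 + 153 \cdot 122 + 122 \left(-151\right)\right) - 26254 = \left(-23562 + 23254 + 18666 - 18422\right) - 26254 = -64 - 26254 = -26318$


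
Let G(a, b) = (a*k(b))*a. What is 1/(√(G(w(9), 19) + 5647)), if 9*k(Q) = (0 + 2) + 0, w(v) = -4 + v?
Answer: 3*√50873/50873 ≈ 0.013301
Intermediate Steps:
k(Q) = 2/9 (k(Q) = ((0 + 2) + 0)/9 = (2 + 0)/9 = (⅑)*2 = 2/9)
G(a, b) = 2*a²/9 (G(a, b) = (a*(2/9))*a = (2*a/9)*a = 2*a²/9)
1/(√(G(w(9), 19) + 5647)) = 1/(√(2*(-4 + 9)²/9 + 5647)) = 1/(√((2/9)*5² + 5647)) = 1/(√((2/9)*25 + 5647)) = 1/(√(50/9 + 5647)) = 1/(√(50873/9)) = 1/(√50873/3) = 3*√50873/50873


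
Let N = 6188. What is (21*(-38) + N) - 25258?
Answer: -19868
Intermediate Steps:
(21*(-38) + N) - 25258 = (21*(-38) + 6188) - 25258 = (-798 + 6188) - 25258 = 5390 - 25258 = -19868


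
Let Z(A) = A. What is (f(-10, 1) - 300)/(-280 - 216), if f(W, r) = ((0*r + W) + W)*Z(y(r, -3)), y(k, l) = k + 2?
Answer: 45/62 ≈ 0.72581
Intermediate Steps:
y(k, l) = 2 + k
f(W, r) = 2*W*(2 + r) (f(W, r) = ((0*r + W) + W)*(2 + r) = ((0 + W) + W)*(2 + r) = (W + W)*(2 + r) = (2*W)*(2 + r) = 2*W*(2 + r))
(f(-10, 1) - 300)/(-280 - 216) = (2*(-10)*(2 + 1) - 300)/(-280 - 216) = (2*(-10)*3 - 300)/(-496) = (-60 - 300)*(-1/496) = -360*(-1/496) = 45/62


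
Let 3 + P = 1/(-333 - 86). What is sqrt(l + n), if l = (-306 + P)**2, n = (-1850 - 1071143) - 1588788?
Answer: I*sqrt(450541935357)/419 ≈ 1602.0*I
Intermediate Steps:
P = -1258/419 (P = -3 + 1/(-333 - 86) = -3 + 1/(-419) = -3 - 1/419 = -1258/419 ≈ -3.0024)
n = -2661781 (n = -1072993 - 1588788 = -2661781)
l = 16762998784/175561 (l = (-306 - 1258/419)**2 = (-129472/419)**2 = 16762998784/175561 ≈ 95483.)
sqrt(l + n) = sqrt(16762998784/175561 - 2661781) = sqrt(-450541935357/175561) = I*sqrt(450541935357)/419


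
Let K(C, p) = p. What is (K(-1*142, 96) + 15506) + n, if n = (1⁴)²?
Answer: 15603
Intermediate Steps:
n = 1 (n = 1² = 1)
(K(-1*142, 96) + 15506) + n = (96 + 15506) + 1 = 15602 + 1 = 15603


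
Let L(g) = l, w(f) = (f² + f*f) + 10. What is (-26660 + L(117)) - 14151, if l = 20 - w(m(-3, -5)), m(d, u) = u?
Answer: -40851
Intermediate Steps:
w(f) = 10 + 2*f² (w(f) = (f² + f²) + 10 = 2*f² + 10 = 10 + 2*f²)
l = -40 (l = 20 - (10 + 2*(-5)²) = 20 - (10 + 2*25) = 20 - (10 + 50) = 20 - 1*60 = 20 - 60 = -40)
L(g) = -40
(-26660 + L(117)) - 14151 = (-26660 - 40) - 14151 = -26700 - 14151 = -40851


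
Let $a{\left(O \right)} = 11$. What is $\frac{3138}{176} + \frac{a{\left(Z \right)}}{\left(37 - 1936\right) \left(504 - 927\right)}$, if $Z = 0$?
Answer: $\frac{1260342581}{70688376} \approx 17.83$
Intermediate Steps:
$\frac{3138}{176} + \frac{a{\left(Z \right)}}{\left(37 - 1936\right) \left(504 - 927\right)} = \frac{3138}{176} + \frac{11}{\left(37 - 1936\right) \left(504 - 927\right)} = 3138 \cdot \frac{1}{176} + \frac{11}{\left(-1899\right) \left(-423\right)} = \frac{1569}{88} + \frac{11}{803277} = \frac{1260342581}{70688376}$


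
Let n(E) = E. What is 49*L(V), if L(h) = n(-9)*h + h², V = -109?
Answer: 630238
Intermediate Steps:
L(h) = h² - 9*h (L(h) = -9*h + h² = h² - 9*h)
49*L(V) = 49*(-109*(-9 - 109)) = 49*(-109*(-118)) = 49*12862 = 630238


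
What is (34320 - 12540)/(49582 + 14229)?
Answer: 1980/5801 ≈ 0.34132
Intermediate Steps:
(34320 - 12540)/(49582 + 14229) = 21780/63811 = 21780*(1/63811) = 1980/5801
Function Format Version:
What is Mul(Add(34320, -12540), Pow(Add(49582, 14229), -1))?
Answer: Rational(1980, 5801) ≈ 0.34132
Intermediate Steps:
Mul(Add(34320, -12540), Pow(Add(49582, 14229), -1)) = Mul(21780, Pow(63811, -1)) = Mul(21780, Rational(1, 63811)) = Rational(1980, 5801)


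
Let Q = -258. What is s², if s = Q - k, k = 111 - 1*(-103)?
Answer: 222784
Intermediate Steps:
k = 214 (k = 111 + 103 = 214)
s = -472 (s = -258 - 1*214 = -258 - 214 = -472)
s² = (-472)² = 222784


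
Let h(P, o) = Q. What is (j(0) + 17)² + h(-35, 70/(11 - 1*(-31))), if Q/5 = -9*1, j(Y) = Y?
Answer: 244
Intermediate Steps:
Q = -45 (Q = 5*(-9*1) = 5*(-9) = -45)
h(P, o) = -45
(j(0) + 17)² + h(-35, 70/(11 - 1*(-31))) = (0 + 17)² - 45 = 17² - 45 = 289 - 45 = 244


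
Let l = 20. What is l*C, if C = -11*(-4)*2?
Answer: 1760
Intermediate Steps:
C = 88 (C = 44*2 = 88)
l*C = 20*88 = 1760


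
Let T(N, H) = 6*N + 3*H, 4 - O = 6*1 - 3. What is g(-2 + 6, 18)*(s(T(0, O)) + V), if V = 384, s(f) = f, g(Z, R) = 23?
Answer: 8901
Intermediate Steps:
O = 1 (O = 4 - (6*1 - 3) = 4 - (6 - 3) = 4 - 1*3 = 4 - 3 = 1)
T(N, H) = 3*H + 6*N
g(-2 + 6, 18)*(s(T(0, O)) + V) = 23*((3*1 + 6*0) + 384) = 23*((3 + 0) + 384) = 23*(3 + 384) = 23*387 = 8901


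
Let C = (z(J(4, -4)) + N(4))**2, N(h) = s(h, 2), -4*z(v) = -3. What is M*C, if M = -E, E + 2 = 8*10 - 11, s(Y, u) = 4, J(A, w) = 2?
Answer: -24187/16 ≈ -1511.7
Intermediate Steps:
E = 67 (E = -2 + (8*10 - 11) = -2 + (80 - 11) = -2 + 69 = 67)
z(v) = 3/4 (z(v) = -1/4*(-3) = 3/4)
N(h) = 4
M = -67 (M = -1*67 = -67)
C = 361/16 (C = (3/4 + 4)**2 = (19/4)**2 = 361/16 ≈ 22.563)
M*C = -67*361/16 = -24187/16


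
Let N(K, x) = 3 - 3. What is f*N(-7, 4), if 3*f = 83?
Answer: 0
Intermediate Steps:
N(K, x) = 0
f = 83/3 (f = (1/3)*83 = 83/3 ≈ 27.667)
f*N(-7, 4) = (83/3)*0 = 0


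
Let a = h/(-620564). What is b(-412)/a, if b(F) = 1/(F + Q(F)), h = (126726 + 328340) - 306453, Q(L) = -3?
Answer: 620564/61674395 ≈ 0.010062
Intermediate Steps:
h = 148613 (h = 455066 - 306453 = 148613)
b(F) = 1/(-3 + F) (b(F) = 1/(F - 3) = 1/(-3 + F))
a = -148613/620564 (a = 148613/(-620564) = 148613*(-1/620564) = -148613/620564 ≈ -0.23948)
b(-412)/a = 1/((-3 - 412)*(-148613/620564)) = -620564/148613/(-415) = -1/415*(-620564/148613) = 620564/61674395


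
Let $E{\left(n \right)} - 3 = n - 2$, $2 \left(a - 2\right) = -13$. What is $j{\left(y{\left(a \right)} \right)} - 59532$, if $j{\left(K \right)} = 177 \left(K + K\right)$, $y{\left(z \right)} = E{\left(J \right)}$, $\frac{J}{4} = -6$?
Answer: $-67674$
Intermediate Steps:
$J = -24$ ($J = 4 \left(-6\right) = -24$)
$a = - \frac{9}{2}$ ($a = 2 + \frac{1}{2} \left(-13\right) = 2 - \frac{13}{2} = - \frac{9}{2} \approx -4.5$)
$E{\left(n \right)} = 1 + n$ ($E{\left(n \right)} = 3 + \left(n - 2\right) = 3 + \left(-2 + n\right) = 1 + n$)
$y{\left(z \right)} = -23$ ($y{\left(z \right)} = 1 - 24 = -23$)
$j{\left(K \right)} = 354 K$ ($j{\left(K \right)} = 177 \cdot 2 K = 354 K$)
$j{\left(y{\left(a \right)} \right)} - 59532 = 354 \left(-23\right) - 59532 = -8142 - 59532 = -67674$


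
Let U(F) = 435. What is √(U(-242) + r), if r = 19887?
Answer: 3*√2258 ≈ 142.56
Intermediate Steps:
√(U(-242) + r) = √(435 + 19887) = √20322 = 3*√2258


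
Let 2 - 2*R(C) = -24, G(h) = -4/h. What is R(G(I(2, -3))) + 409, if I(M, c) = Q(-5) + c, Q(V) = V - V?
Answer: 422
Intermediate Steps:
Q(V) = 0
I(M, c) = c (I(M, c) = 0 + c = c)
R(C) = 13 (R(C) = 1 - ½*(-24) = 1 + 12 = 13)
R(G(I(2, -3))) + 409 = 13 + 409 = 422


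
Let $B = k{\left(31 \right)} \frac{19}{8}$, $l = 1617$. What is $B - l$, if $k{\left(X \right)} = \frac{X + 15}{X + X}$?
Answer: $- \frac{400579}{248} \approx -1615.2$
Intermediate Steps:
$k{\left(X \right)} = \frac{15 + X}{2 X}$
$B = \frac{437}{248}$ ($B = \frac{15 + 31}{2 \cdot 31} \cdot \frac{19}{8} = \frac{1}{2} \cdot \frac{1}{31} \cdot 46 \cdot 19 \cdot \frac{1}{8} = \frac{23}{31} \cdot \frac{19}{8} = \frac{437}{248} \approx 1.7621$)
$B - l = \frac{437}{248} - 1617 = - \frac{400579}{248}$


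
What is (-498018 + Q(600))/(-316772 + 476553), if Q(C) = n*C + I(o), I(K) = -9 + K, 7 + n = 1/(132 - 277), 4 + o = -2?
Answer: -14564877/4633649 ≈ -3.1433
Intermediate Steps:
o = -6 (o = -4 - 2 = -6)
n = -1016/145 (n = -7 + 1/(132 - 277) = -7 + 1/(-145) = -7 - 1/145 = -1016/145 ≈ -7.0069)
Q(C) = -15 - 1016*C/145 (Q(C) = -1016*C/145 + (-9 - 6) = -1016*C/145 - 15 = -15 - 1016*C/145)
(-498018 + Q(600))/(-316772 + 476553) = (-498018 + (-15 - 1016/145*600))/(-316772 + 476553) = (-498018 + (-15 - 121920/29))/159781 = (-498018 - 122355/29)*(1/159781) = -14564877/29*1/159781 = -14564877/4633649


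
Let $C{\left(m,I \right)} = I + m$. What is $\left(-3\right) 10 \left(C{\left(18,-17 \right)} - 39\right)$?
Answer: $1140$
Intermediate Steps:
$\left(-3\right) 10 \left(C{\left(18,-17 \right)} - 39\right) = \left(-3\right) 10 \left(\left(-17 + 18\right) - 39\right) = - 30 \left(1 - 39\right) = \left(-30\right) \left(-38\right) = 1140$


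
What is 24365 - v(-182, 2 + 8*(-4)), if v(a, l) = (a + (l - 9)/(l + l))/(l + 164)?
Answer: 65301827/2680 ≈ 24366.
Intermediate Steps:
v(a, l) = (a + (-9 + l)/(2*l))/(164 + l) (v(a, l) = (a + (-9 + l)/((2*l)))/(164 + l) = (a + (-9 + l)*(1/(2*l)))/(164 + l) = (a + (-9 + l)/(2*l))/(164 + l))
24365 - v(-182, 2 + 8*(-4)) = 24365 - (-9 + (2 + 8*(-4)) + 2*(-182)*(2 + 8*(-4)))/(2*(2 + 8*(-4))*(164 + (2 + 8*(-4)))) = 24365 - (-9 + (2 - 32) + 2*(-182)*(2 - 32))/(2*(2 - 32)*(164 + (2 - 32))) = 24365 - (-9 - 30 + 2*(-182)*(-30))/(2*(-30)*(164 - 30)) = 24365 - (-1)*(-9 - 30 + 10920)/(2*30*134) = 24365 - (-1)*10881/(2*30*134) = 24365 - 1*(-3627/2680) = 24365 + 3627/2680 = 65301827/2680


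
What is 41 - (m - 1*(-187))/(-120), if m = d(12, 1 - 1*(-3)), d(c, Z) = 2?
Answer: 1703/40 ≈ 42.575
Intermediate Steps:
m = 2
41 - (m - 1*(-187))/(-120) = 41 - (2 - 1*(-187))/(-120) = 41 - (2 + 187)*(-1)/120 = 41 - 189*(-1)/120 = 41 - 1*(-63/40) = 41 + 63/40 = 1703/40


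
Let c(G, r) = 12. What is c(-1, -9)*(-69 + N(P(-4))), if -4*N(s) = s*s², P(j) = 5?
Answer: -1203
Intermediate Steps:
N(s) = -s³/4 (N(s) = -s*s²/4 = -s³/4)
c(-1, -9)*(-69 + N(P(-4))) = 12*(-69 - ¼*5³) = 12*(-69 - ¼*125) = 12*(-69 - 125/4) = 12*(-401/4) = -1203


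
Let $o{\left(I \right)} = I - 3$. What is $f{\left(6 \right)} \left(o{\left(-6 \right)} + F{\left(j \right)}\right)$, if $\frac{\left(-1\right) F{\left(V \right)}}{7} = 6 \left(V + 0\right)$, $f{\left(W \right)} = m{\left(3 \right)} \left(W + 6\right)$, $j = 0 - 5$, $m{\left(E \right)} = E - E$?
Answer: $0$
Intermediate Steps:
$m{\left(E \right)} = 0$
$o{\left(I \right)} = -3 + I$
$j = -5$
$f{\left(W \right)} = 0$ ($f{\left(W \right)} = 0 \left(W + 6\right) = 0 \left(6 + W\right) = 0$)
$F{\left(V \right)} = - 42 V$ ($F{\left(V \right)} = - 7 \cdot 6 \left(V + 0\right) = - 7 \cdot 6 V = - 42 V$)
$f{\left(6 \right)} \left(o{\left(-6 \right)} + F{\left(j \right)}\right) = 0 \left(\left(-3 - 6\right) - -210\right) = 0 \left(-9 + 210\right) = 0 \cdot 201 = 0$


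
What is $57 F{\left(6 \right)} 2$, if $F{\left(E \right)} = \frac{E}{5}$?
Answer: $\frac{684}{5} \approx 136.8$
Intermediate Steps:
$F{\left(E \right)} = \frac{E}{5}$ ($F{\left(E \right)} = E \frac{1}{5} = \frac{E}{5}$)
$57 F{\left(6 \right)} 2 = 57 \cdot \frac{1}{5} \cdot 6 \cdot 2 = 57 \cdot \frac{6}{5} \cdot 2 = \frac{342}{5} \cdot 2 = \frac{684}{5}$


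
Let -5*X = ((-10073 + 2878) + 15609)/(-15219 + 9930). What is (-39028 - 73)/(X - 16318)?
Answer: 1034025945/431521096 ≈ 2.3962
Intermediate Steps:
X = 8414/26445 (X = -((-10073 + 2878) + 15609)/(5*(-15219 + 9930)) = -(-7195 + 15609)/(5*(-5289)) = -8414*(-1)/(5*5289) = -⅕*(-8414/5289) = 8414/26445 ≈ 0.31817)
(-39028 - 73)/(X - 16318) = (-39028 - 73)/(8414/26445 - 16318) = -39101/(-431521096/26445) = -39101*(-26445/431521096) = 1034025945/431521096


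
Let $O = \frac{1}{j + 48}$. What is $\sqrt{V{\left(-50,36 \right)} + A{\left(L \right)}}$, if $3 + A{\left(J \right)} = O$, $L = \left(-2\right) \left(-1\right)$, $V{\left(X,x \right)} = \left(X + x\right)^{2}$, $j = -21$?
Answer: $\frac{2 \sqrt{3909}}{9} \approx 13.894$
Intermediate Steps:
$L = 2$
$O = \frac{1}{27}$ ($O = \frac{1}{-21 + 48} = \frac{1}{27} \approx 0.037037$)
$A{\left(J \right)} = - \frac{80}{27}$ ($A{\left(J \right)} = -3 + \frac{1}{27} = - \frac{80}{27}$)
$\sqrt{V{\left(-50,36 \right)} + A{\left(L \right)}} = \sqrt{\left(-50 + 36\right)^{2} - \frac{80}{27}} = \sqrt{\left(-14\right)^{2} - \frac{80}{27}} = \sqrt{196 - \frac{80}{27}} = \sqrt{\frac{5212}{27}} = \frac{2 \sqrt{3909}}{9}$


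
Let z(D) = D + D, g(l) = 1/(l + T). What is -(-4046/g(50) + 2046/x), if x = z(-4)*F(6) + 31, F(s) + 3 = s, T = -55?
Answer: -143656/7 ≈ -20522.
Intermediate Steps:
F(s) = -3 + s
g(l) = 1/(-55 + l) (g(l) = 1/(l - 55) = 1/(-55 + l))
z(D) = 2*D
x = 7 (x = (2*(-4))*(-3 + 6) + 31 = -8*3 + 31 = -24 + 31 = 7)
-(-4046/g(50) + 2046/x) = -(-4046/(1/(-55 + 50)) + 2046/7) = -(-4046/(1/(-5)) + 2046*(⅐)) = -(-4046/(-⅕) + 2046/7) = -(-4046*(-5) + 2046/7) = -(20230 + 2046/7) = -1*143656/7 = -143656/7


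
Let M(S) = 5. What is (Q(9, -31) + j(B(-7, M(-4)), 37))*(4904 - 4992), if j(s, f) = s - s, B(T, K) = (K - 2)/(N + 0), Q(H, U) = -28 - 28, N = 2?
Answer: 4928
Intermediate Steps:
Q(H, U) = -56
B(T, K) = -1 + K/2 (B(T, K) = (K - 2)/(2 + 0) = (-2 + K)/2 = (-2 + K)*(½) = -1 + K/2)
j(s, f) = 0
(Q(9, -31) + j(B(-7, M(-4)), 37))*(4904 - 4992) = (-56 + 0)*(4904 - 4992) = -56*(-88) = 4928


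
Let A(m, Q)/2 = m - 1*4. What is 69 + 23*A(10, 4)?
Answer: 345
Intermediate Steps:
A(m, Q) = -8 + 2*m (A(m, Q) = 2*(m - 1*4) = 2*(m - 4) = 2*(-4 + m) = -8 + 2*m)
69 + 23*A(10, 4) = 69 + 23*(-8 + 2*10) = 69 + 23*(-8 + 20) = 69 + 23*12 = 69 + 276 = 345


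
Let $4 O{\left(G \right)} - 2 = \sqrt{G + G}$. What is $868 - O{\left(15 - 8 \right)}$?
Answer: $\frac{1735}{2} - \frac{\sqrt{14}}{4} \approx 866.56$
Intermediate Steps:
$O{\left(G \right)} = \frac{1}{2} + \frac{\sqrt{2} \sqrt{G}}{4}$ ($O{\left(G \right)} = \frac{1}{2} + \frac{\sqrt{G + G}}{4} = \frac{1}{2} + \frac{\sqrt{2 G}}{4} = \frac{1}{2} + \frac{\sqrt{2} \sqrt{G}}{4}$)
$868 - O{\left(15 - 8 \right)} = 868 - \left(\frac{1}{2} + \frac{\sqrt{2} \sqrt{15 - 8}}{4}\right) = 868 - \left(\frac{1}{2} + \frac{\sqrt{2} \sqrt{7}}{4}\right) = 868 - \left(\frac{1}{2} + \frac{\sqrt{14}}{4}\right) = \frac{1735}{2} - \frac{\sqrt{14}}{4}$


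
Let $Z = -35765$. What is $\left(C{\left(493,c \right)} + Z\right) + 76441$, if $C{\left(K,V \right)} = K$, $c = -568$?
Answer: $41169$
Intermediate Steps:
$\left(C{\left(493,c \right)} + Z\right) + 76441 = \left(493 - 35765\right) + 76441 = -35272 + 76441 = 41169$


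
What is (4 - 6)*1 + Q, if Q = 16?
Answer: 14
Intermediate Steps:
(4 - 6)*1 + Q = (4 - 6)*1 + 16 = -2*1 + 16 = -2 + 16 = 14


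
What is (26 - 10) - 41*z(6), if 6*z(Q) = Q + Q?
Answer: -66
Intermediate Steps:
z(Q) = Q/3 (z(Q) = (Q + Q)/6 = (2*Q)/6 = Q/3)
(26 - 10) - 41*z(6) = (26 - 10) - 41*6/3 = 16 - 41*2 = 16 - 82 = -66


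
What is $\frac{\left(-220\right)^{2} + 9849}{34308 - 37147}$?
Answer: $- \frac{58249}{2839} \approx -20.517$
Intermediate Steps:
$\frac{\left(-220\right)^{2} + 9849}{34308 - 37147} = \frac{48400 + 9849}{-2839} = 58249 \left(- \frac{1}{2839}\right) = - \frac{58249}{2839}$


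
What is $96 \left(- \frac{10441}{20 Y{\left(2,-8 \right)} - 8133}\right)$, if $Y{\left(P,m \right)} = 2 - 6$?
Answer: $\frac{1002336}{8213} \approx 122.04$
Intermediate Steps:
$Y{\left(P,m \right)} = -4$ ($Y{\left(P,m \right)} = 2 - 6 = -4$)
$96 \left(- \frac{10441}{20 Y{\left(2,-8 \right)} - 8133}\right) = 96 \left(- \frac{10441}{20 \left(-4\right) - 8133}\right) = 96 \left(- \frac{10441}{-80 - 8133}\right) = 96 \left(- \frac{10441}{-8213}\right) = 96 \left(\left(-10441\right) \left(- \frac{1}{8213}\right)\right) = 96 \cdot \frac{10441}{8213} = \frac{1002336}{8213}$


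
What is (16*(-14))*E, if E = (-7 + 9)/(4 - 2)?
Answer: -224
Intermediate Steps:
E = 1 (E = 2/2 = 2*(½) = 1)
(16*(-14))*E = (16*(-14))*1 = -224*1 = -224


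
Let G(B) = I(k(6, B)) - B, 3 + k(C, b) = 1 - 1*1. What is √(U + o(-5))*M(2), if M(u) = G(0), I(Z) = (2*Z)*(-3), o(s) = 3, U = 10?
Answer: 18*√13 ≈ 64.900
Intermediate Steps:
k(C, b) = -3 (k(C, b) = -3 + (1 - 1*1) = -3 + (1 - 1) = -3 + 0 = -3)
I(Z) = -6*Z
G(B) = 18 - B (G(B) = -6*(-3) - B = 18 - B)
M(u) = 18 (M(u) = 18 - 1*0 = 18 + 0 = 18)
√(U + o(-5))*M(2) = √(10 + 3)*18 = √13*18 = 18*√13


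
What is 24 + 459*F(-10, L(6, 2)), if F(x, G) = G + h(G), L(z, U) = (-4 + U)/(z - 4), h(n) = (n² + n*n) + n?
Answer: 24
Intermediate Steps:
h(n) = n + 2*n² (h(n) = (n² + n²) + n = 2*n² + n = n + 2*n²)
L(z, U) = (-4 + U)/(-4 + z)
F(x, G) = G + G*(1 + 2*G)
24 + 459*F(-10, L(6, 2)) = 24 + 459*(2*((-4 + 2)/(-4 + 6))*(1 + (-4 + 2)/(-4 + 6))) = 24 + 459*(2*(-2/2)*(1 - 2/2)) = 24 + 459*(2*((½)*(-2))*(1 + (½)*(-2))) = 24 + 459*(2*(-1)*(1 - 1)) = 24 + 459*(2*(-1)*0) = 24 + 459*0 = 24 + 0 = 24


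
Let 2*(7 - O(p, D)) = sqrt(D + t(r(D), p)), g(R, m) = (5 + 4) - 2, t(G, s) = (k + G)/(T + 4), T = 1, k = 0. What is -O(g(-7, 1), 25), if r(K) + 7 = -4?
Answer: -7 + sqrt(570)/10 ≈ -4.6125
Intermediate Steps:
r(K) = -11 (r(K) = -7 - 4 = -11)
t(G, s) = G/5 (t(G, s) = (0 + G)/(1 + 4) = G/5)
g(R, m) = 7 (g(R, m) = 9 - 2 = 7)
O(p, D) = 7 - sqrt(-11/5 + D)/2 (O(p, D) = 7 - sqrt(D + (1/5)*(-11))/2 = 7 - sqrt(D - 11/5)/2 = 7 - sqrt(-11/5 + D)/2)
-O(g(-7, 1), 25) = -(7 - sqrt(-55 + 25*25)/10) = -(7 - sqrt(-55 + 625)/10) = -(7 - sqrt(570)/10) = -7 + sqrt(570)/10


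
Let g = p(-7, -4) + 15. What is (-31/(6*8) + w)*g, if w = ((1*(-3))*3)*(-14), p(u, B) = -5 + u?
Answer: 6017/16 ≈ 376.06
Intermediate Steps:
g = 3 (g = (-5 - 7) + 15 = -12 + 15 = 3)
w = 126 (w = -3*3*(-14) = -9*(-14) = 126)
(-31/(6*8) + w)*g = (-31/(6*8) + 126)*3 = (-31/48 + 126)*3 = (6017/48)*3 = 6017/16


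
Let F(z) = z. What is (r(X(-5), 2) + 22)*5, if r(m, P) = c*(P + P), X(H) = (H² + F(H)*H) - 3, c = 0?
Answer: 110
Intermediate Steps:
X(H) = -3 + 2*H² (X(H) = (H² + H*H) - 3 = (H² + H²) - 3 = 2*H² - 3 = -3 + 2*H²)
r(m, P) = 0 (r(m, P) = 0*(P + P) = 0*(2*P) = 0)
(r(X(-5), 2) + 22)*5 = (0 + 22)*5 = 22*5 = 110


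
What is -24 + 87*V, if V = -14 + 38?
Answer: 2064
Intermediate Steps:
V = 24
-24 + 87*V = -24 + 87*24 = -24 + 2088 = 2064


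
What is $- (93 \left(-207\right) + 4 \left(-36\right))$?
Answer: $19395$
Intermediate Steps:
$- (93 \left(-207\right) + 4 \left(-36\right)) = - (-19251 - 144) = \left(-1\right) \left(-19395\right) = 19395$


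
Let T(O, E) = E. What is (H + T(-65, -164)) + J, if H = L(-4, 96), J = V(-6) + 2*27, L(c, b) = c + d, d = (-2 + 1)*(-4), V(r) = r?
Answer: -116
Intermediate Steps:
d = 4 (d = -1*(-4) = 4)
L(c, b) = 4 + c (L(c, b) = c + 4 = 4 + c)
J = 48 (J = -6 + 2*27 = -6 + 54 = 48)
H = 0 (H = 4 - 4 = 0)
(H + T(-65, -164)) + J = (0 - 164) + 48 = -164 + 48 = -116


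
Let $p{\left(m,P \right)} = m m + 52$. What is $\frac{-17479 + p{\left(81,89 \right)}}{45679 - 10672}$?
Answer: $- \frac{3622}{11669} \approx -0.3104$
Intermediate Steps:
$p{\left(m,P \right)} = 52 + m^{2}$ ($p{\left(m,P \right)} = m^{2} + 52 = 52 + m^{2}$)
$\frac{-17479 + p{\left(81,89 \right)}}{45679 - 10672} = \frac{-17479 + \left(52 + 81^{2}\right)}{45679 - 10672} = \frac{-17479 + \left(52 + 6561\right)}{35007} = \left(-17479 + 6613\right) \frac{1}{35007} = \left(-10866\right) \frac{1}{35007} = - \frac{3622}{11669}$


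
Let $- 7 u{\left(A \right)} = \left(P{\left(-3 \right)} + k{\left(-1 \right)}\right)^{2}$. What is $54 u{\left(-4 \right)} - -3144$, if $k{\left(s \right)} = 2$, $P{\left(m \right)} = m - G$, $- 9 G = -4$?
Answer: $\frac{65686}{21} \approx 3127.9$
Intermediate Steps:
$G = \frac{4}{9}$ ($G = \left(- \frac{1}{9}\right) \left(-4\right) = \frac{4}{9} \approx 0.44444$)
$P{\left(m \right)} = - \frac{4}{9} + m$ ($P{\left(m \right)} = m - \frac{4}{9} = - \frac{4}{9} + m$)
$u{\left(A \right)} = - \frac{169}{567}$ ($u{\left(A \right)} = - \frac{\left(\left(- \frac{4}{9} - 3\right) + 2\right)^{2}}{7} = - \frac{\left(- \frac{31}{9} + 2\right)^{2}}{7} = - \frac{\left(- \frac{13}{9}\right)^{2}}{7} = \left(- \frac{1}{7}\right) \frac{169}{81} = - \frac{169}{567}$)
$54 u{\left(-4 \right)} - -3144 = 54 \left(- \frac{169}{567}\right) - -3144 = - \frac{338}{21} + 3144 = \frac{65686}{21}$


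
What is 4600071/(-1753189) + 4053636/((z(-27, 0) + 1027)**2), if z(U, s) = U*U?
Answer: -1769423621463/1351505349076 ≈ -1.3092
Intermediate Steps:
z(U, s) = U**2
4600071/(-1753189) + 4053636/((z(-27, 0) + 1027)**2) = 4600071/(-1753189) + 4053636/(((-27)**2 + 1027)**2) = 4600071*(-1/1753189) + 4053636/((729 + 1027)**2) = -4600071/1753189 + 4053636/(1756**2) = -4600071/1753189 + 4053636/3083536 = -4600071/1753189 + 4053636*(1/3083536) = -4600071/1753189 + 1013409/770884 = -1769423621463/1351505349076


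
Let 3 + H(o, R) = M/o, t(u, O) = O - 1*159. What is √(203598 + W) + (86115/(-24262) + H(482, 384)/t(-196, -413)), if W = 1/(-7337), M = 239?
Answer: -11856482863/3344565224 + 5*√438399991117/7337 ≈ 447.67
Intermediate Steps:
t(u, O) = -159 + O (t(u, O) = O - 159 = -159 + O)
H(o, R) = -3 + 239/o
W = -1/7337 ≈ -0.00013630
√(203598 + W) + (86115/(-24262) + H(482, 384)/t(-196, -413)) = √(203598 - 1/7337) + (86115/(-24262) + (-3 + 239/482)/(-159 - 413)) = √(1493798525/7337) + (86115*(-1/24262) + (-3 + 239*(1/482))/(-572)) = 5*√438399991117/7337 + (-86115/24262 + (-3 + 239/482)*(-1/572)) = 5*√438399991117/7337 + (-86115/24262 - 1207/482*(-1/572)) = 5*√438399991117/7337 + (-86115/24262 + 1207/275704) = 5*√438399991117/7337 - 11856482863/3344565224 = -11856482863/3344565224 + 5*√438399991117/7337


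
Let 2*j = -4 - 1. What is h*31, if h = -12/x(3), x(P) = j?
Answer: 744/5 ≈ 148.80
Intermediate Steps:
j = -5/2 (j = (-4 - 1)/2 = (½)*(-5) = -5/2 ≈ -2.5000)
x(P) = -5/2
h = 24/5 (h = -12/(-5/2) = -12*(-⅖) = 24/5 ≈ 4.8000)
h*31 = (24/5)*31 = 744/5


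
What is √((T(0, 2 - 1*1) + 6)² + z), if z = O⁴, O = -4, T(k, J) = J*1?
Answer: √305 ≈ 17.464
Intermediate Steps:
T(k, J) = J
z = 256 (z = (-4)⁴ = 256)
√((T(0, 2 - 1*1) + 6)² + z) = √(((2 - 1*1) + 6)² + 256) = √(((2 - 1) + 6)² + 256) = √((1 + 6)² + 256) = √(7² + 256) = √(49 + 256) = √305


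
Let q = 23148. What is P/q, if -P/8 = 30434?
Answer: -60868/5787 ≈ -10.518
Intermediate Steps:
P = -243472 (P = -8*30434 = -243472)
P/q = -243472/23148 = -243472*1/23148 = -60868/5787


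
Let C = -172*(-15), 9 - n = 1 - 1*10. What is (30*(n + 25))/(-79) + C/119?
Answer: 50310/9401 ≈ 5.3516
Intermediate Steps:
n = 18 (n = 9 - (1 - 1*10) = 9 - (1 - 10) = 9 - 1*(-9) = 9 + 9 = 18)
C = 2580
(30*(n + 25))/(-79) + C/119 = (30*(18 + 25))/(-79) + 2580/119 = (30*43)*(-1/79) + 2580*(1/119) = 1290*(-1/79) + 2580/119 = -1290/79 + 2580/119 = 50310/9401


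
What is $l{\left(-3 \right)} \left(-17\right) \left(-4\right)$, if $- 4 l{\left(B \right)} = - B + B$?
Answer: $0$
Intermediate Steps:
$l{\left(B \right)} = 0$ ($l{\left(B \right)} = - \frac{- B + B}{4} = \left(- \frac{1}{4}\right) 0 = 0$)
$l{\left(-3 \right)} \left(-17\right) \left(-4\right) = 0 \left(-17\right) \left(-4\right) = 0 \left(-4\right) = 0$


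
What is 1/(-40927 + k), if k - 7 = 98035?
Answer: 1/57115 ≈ 1.7509e-5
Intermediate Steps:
k = 98042 (k = 7 + 98035 = 98042)
1/(-40927 + k) = 1/(-40927 + 98042) = 1/57115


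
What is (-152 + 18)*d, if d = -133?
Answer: 17822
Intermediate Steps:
(-152 + 18)*d = (-152 + 18)*(-133) = -134*(-133) = 17822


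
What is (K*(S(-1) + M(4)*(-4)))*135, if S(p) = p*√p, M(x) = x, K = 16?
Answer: -34560 - 2160*I ≈ -34560.0 - 2160.0*I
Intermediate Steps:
S(p) = p^(3/2)
(K*(S(-1) + M(4)*(-4)))*135 = (16*((-1)^(3/2) + 4*(-4)))*135 = (16*(-I - 16))*135 = (16*(-16 - I))*135 = (-256 - 16*I)*135 = -34560 - 2160*I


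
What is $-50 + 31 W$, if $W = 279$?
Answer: $8599$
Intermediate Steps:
$-50 + 31 W = -50 + 31 \cdot 279 = -50 + 8649 = 8599$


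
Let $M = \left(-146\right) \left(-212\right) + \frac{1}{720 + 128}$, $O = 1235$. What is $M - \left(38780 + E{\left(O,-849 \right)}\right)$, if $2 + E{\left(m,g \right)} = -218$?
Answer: $- \frac{6451583}{848} \approx -7608.0$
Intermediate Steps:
$E{\left(m,g \right)} = -220$ ($E{\left(m,g \right)} = -2 - 218 = -220$)
$M = \frac{26247297}{848}$ ($M = 30952 + \frac{1}{848} = \frac{26247297}{848} \approx 30952.0$)
$M - \left(38780 + E{\left(O,-849 \right)}\right) = \frac{26247297}{848} - 38560 = - \frac{6451583}{848}$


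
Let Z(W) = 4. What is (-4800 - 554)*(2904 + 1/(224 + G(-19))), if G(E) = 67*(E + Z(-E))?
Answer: -12142995142/781 ≈ -1.5548e+7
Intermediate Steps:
G(E) = 268 + 67*E (G(E) = 67*(E + 4) = 67*(4 + E) = 268 + 67*E)
(-4800 - 554)*(2904 + 1/(224 + G(-19))) = (-4800 - 554)*(2904 + 1/(224 + (268 + 67*(-19)))) = -5354*(2904 + 1/(224 + (268 - 1273))) = -5354*(2904 + 1/(224 - 1005)) = -5354*(2904 + 1/(-781)) = -5354*(2904 - 1/781) = -5354*2268023/781 = -12142995142/781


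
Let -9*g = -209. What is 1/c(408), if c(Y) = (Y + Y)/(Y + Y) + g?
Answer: 9/218 ≈ 0.041284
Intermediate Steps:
g = 209/9 (g = -⅑*(-209) = 209/9 ≈ 23.222)
c(Y) = 218/9 (c(Y) = (Y + Y)/(Y + Y) + 209/9 = (2*Y)/((2*Y)) + 209/9 = (2*Y)*(1/(2*Y)) + 209/9 = 1 + 209/9 = 218/9)
1/c(408) = 1/(218/9) = 9/218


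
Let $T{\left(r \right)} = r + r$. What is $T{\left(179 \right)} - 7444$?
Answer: $-7086$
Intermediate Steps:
$T{\left(r \right)} = 2 r$
$T{\left(179 \right)} - 7444 = 2 \cdot 179 - 7444 = 358 - 7444 = -7086$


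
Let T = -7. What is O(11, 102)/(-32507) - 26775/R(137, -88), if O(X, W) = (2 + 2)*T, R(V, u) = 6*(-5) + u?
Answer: 870378229/3835826 ≈ 226.91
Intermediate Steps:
R(V, u) = -30 + u
O(X, W) = -28 (O(X, W) = (2 + 2)*(-7) = 4*(-7) = -28)
O(11, 102)/(-32507) - 26775/R(137, -88) = -28/(-32507) - 26775/(-30 - 88) = -28*(-1/32507) - 26775/(-118) = 28/32507 - 26775*(-1/118) = 28/32507 + 26775/118 = 870378229/3835826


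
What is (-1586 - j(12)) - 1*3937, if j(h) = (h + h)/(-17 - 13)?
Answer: -27611/5 ≈ -5522.2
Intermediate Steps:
j(h) = -h/15 (j(h) = (2*h)/(-30) = (2*h)*(-1/30) = -h/15)
(-1586 - j(12)) - 1*3937 = (-1586 - (-1)*12/15) - 1*3937 = (-1586 - 1*(-⅘)) - 3937 = (-1586 + ⅘) - 3937 = -7926/5 - 3937 = -27611/5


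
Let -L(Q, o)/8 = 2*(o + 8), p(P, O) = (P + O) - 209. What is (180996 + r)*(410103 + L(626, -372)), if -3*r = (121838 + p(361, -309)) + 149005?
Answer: 113257753954/3 ≈ 3.7753e+10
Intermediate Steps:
p(P, O) = -209 + O + P (p(P, O) = (O + P) - 209 = -209 + O + P)
r = -270686/3 (r = -((121838 + (-209 - 309 + 361)) + 149005)/3 = -((121838 - 157) + 149005)/3 = -(121681 + 149005)/3 = -1/3*270686 = -270686/3 ≈ -90229.)
L(Q, o) = -128 - 16*o (L(Q, o) = -16*(o + 8) = -16*(8 + o) = -8*(16 + 2*o) = -128 - 16*o)
(180996 + r)*(410103 + L(626, -372)) = (180996 - 270686/3)*(410103 + (-128 - 16*(-372))) = 272302*(410103 + (-128 + 5952))/3 = 272302*(410103 + 5824)/3 = (272302/3)*415927 = 113257753954/3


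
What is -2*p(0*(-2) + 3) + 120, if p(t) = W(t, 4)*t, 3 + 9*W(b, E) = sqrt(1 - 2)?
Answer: 122 - 2*I/3 ≈ 122.0 - 0.66667*I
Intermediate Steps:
W(b, E) = -1/3 + I/9 (W(b, E) = -1/3 + sqrt(1 - 2)/9 = -1/3 + sqrt(-1)/9 = -1/3 + I/9)
p(t) = t*(-1/3 + I/9) (p(t) = (-1/3 + I/9)*t = t*(-1/3 + I/9))
-2*p(0*(-2) + 3) + 120 = -2*(0*(-2) + 3)*(-3 + I)/9 + 120 = -2*(0 + 3)*(-3 + I)/9 + 120 = -2*3*(-3 + I)/9 + 120 = -2*(-1 + I/3) + 120 = (2 - 2*I/3) + 120 = 122 - 2*I/3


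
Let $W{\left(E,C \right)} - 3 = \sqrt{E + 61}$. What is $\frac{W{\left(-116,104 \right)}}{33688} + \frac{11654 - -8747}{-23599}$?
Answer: $- \frac{687198091}{795003112} + \frac{i \sqrt{55}}{33688} \approx -0.8644 + 0.00022014 i$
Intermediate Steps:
$W{\left(E,C \right)} = 3 + \sqrt{61 + E}$ ($W{\left(E,C \right)} = 3 + \sqrt{E + 61} = 3 + \sqrt{61 + E}$)
$\frac{W{\left(-116,104 \right)}}{33688} + \frac{11654 - -8747}{-23599} = \frac{3 + \sqrt{61 - 116}}{33688} + \frac{11654 - -8747}{-23599} = \left(3 + \sqrt{-55}\right) \frac{1}{33688} + \left(11654 + 8747\right) \left(- \frac{1}{23599}\right) = \left(3 + i \sqrt{55}\right) \frac{1}{33688} + 20401 \left(- \frac{1}{23599}\right) = \left(\frac{3}{33688} + \frac{i \sqrt{55}}{33688}\right) - \frac{20401}{23599} = - \frac{687198091}{795003112} + \frac{i \sqrt{55}}{33688}$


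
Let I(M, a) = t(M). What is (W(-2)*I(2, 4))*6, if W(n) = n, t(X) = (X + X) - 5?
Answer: 12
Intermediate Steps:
t(X) = -5 + 2*X (t(X) = 2*X - 5 = -5 + 2*X)
I(M, a) = -5 + 2*M
(W(-2)*I(2, 4))*6 = -2*(-5 + 2*2)*6 = -2*(-5 + 4)*6 = -2*(-1)*6 = 2*6 = 12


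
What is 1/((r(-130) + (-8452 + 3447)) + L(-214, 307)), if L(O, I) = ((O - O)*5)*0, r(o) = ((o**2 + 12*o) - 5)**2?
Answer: 1/235157220 ≈ 4.2525e-9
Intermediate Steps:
r(o) = (-5 + o**2 + 12*o)**2
L(O, I) = 0 (L(O, I) = (0*5)*0 = 0*0 = 0)
1/((r(-130) + (-8452 + 3447)) + L(-214, 307)) = 1/(((-5 + (-130)**2 + 12*(-130))**2 + (-8452 + 3447)) + 0) = 1/(((-5 + 16900 - 1560)**2 - 5005) + 0) = 1/((15335**2 - 5005) + 0) = 1/((235162225 - 5005) + 0) = 1/(235157220 + 0) = 1/235157220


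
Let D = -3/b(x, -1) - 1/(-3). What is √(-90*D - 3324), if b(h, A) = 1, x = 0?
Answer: 2*I*√771 ≈ 55.534*I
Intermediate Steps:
D = -8/3 (D = -3/1 - 1/(-3) = -3*1 - 1*(-⅓) = -3 + ⅓ = -8/3 ≈ -2.6667)
√(-90*D - 3324) = √(-90*(-8/3) - 3324) = √(240 - 3324) = √(-3084) = 2*I*√771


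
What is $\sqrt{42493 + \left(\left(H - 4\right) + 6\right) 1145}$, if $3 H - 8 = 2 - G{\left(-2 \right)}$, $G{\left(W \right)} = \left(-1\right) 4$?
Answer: $\frac{\sqrt{451137}}{3} \approx 223.89$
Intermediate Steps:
$G{\left(W \right)} = -4$
$H = \frac{14}{3}$ ($H = \frac{8}{3} + \frac{2 - -4}{3} = \frac{8}{3} + \frac{2 + 4}{3} = \frac{8}{3} + \frac{1}{3} \cdot 6 = \frac{8}{3} + 2 = \frac{14}{3} \approx 4.6667$)
$\sqrt{42493 + \left(\left(H - 4\right) + 6\right) 1145} = \sqrt{42493 + \left(\left(\frac{14}{3} - 4\right) + 6\right) 1145} = \sqrt{42493 + \left(\frac{2}{3} + 6\right) 1145} = \sqrt{42493 + \frac{20}{3} \cdot 1145} = \sqrt{42493 + \frac{22900}{3}} = \sqrt{\frac{150379}{3}} = \frac{\sqrt{451137}}{3}$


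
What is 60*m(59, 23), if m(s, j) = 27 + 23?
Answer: 3000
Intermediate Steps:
m(s, j) = 50
60*m(59, 23) = 60*50 = 3000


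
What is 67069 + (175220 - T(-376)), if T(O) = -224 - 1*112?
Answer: 242625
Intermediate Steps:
T(O) = -336 (T(O) = -224 - 112 = -336)
67069 + (175220 - T(-376)) = 67069 + (175220 - 1*(-336)) = 67069 + (175220 + 336) = 67069 + 175556 = 242625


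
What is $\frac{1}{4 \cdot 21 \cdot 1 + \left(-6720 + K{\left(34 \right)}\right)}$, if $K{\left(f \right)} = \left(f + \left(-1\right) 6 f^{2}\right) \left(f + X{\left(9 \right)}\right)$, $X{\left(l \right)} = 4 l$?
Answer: $- \frac{1}{489776} \approx -2.0418 \cdot 10^{-6}$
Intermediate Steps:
$K{\left(f \right)} = \left(36 + f\right) \left(f - 6 f^{2}\right)$ ($K{\left(f \right)} = \left(f + \left(-1\right) 6 f^{2}\right) \left(f + 4 \cdot 9\right) = \left(f - 6 f^{2}\right) \left(f + 36\right) = \left(f - 6 f^{2}\right) \left(36 + f\right) = \left(36 + f\right) \left(f - 6 f^{2}\right)$)
$\frac{1}{4 \cdot 21 \cdot 1 + \left(-6720 + K{\left(34 \right)}\right)} = \frac{1}{4 \cdot 21 \cdot 1 + \left(-6720 + 34 \left(36 - 7310 - 6 \cdot 34^{2}\right)\right)} = \frac{1}{84 \cdot 1 + \left(-6720 + 34 \left(36 - 7310 - 6936\right)\right)} = \frac{1}{84 + \left(-6720 + 34 \left(36 - 7310 - 6936\right)\right)} = \frac{1}{84 + \left(-6720 + 34 \left(-14210\right)\right)} = \frac{1}{84 - 489860} = \frac{1}{-489776} = - \frac{1}{489776}$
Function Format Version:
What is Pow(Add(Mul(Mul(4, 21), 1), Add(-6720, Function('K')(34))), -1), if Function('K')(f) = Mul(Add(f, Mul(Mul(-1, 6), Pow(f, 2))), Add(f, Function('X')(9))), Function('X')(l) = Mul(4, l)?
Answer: Rational(-1, 489776) ≈ -2.0418e-6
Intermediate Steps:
Function('K')(f) = Mul(Add(36, f), Add(f, Mul(-6, Pow(f, 2)))) (Function('K')(f) = Mul(Add(f, Mul(Mul(-1, 6), Pow(f, 2))), Add(f, Mul(4, 9))) = Mul(Add(f, Mul(-6, Pow(f, 2))), Add(f, 36)) = Mul(Add(f, Mul(-6, Pow(f, 2))), Add(36, f)) = Mul(Add(36, f), Add(f, Mul(-6, Pow(f, 2)))))
Pow(Add(Mul(Mul(4, 21), 1), Add(-6720, Function('K')(34))), -1) = Pow(Add(Mul(Mul(4, 21), 1), Add(-6720, Mul(34, Add(36, Mul(-215, 34), Mul(-6, Pow(34, 2)))))), -1) = Pow(Add(Mul(84, 1), Add(-6720, Mul(34, Add(36, -7310, Mul(-6, 1156))))), -1) = Pow(Add(84, Add(-6720, Mul(34, Add(36, -7310, -6936)))), -1) = Pow(Add(84, Add(-6720, Mul(34, -14210))), -1) = Pow(Add(84, Add(-6720, -483140)), -1) = Pow(Add(84, -489860), -1) = Pow(-489776, -1) = Rational(-1, 489776)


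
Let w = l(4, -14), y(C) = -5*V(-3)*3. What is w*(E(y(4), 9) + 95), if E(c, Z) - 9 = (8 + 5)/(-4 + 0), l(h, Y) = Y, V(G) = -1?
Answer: -2821/2 ≈ -1410.5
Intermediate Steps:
y(C) = 15 (y(C) = -5*(-1)*3 = 5*3 = 15)
E(c, Z) = 23/4 (E(c, Z) = 9 + (8 + 5)/(-4 + 0) = 9 + 13/(-4) = 9 + 13*(-¼) = 9 - 13/4 = 23/4)
w = -14
w*(E(y(4), 9) + 95) = -14*(23/4 + 95) = -14*403/4 = -2821/2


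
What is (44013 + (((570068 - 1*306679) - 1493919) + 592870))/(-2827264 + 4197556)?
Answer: -593647/1370292 ≈ -0.43323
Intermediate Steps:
(44013 + (((570068 - 1*306679) - 1493919) + 592870))/(-2827264 + 4197556) = (44013 + (((570068 - 306679) - 1493919) + 592870))/1370292 = (44013 + ((263389 - 1493919) + 592870))*(1/1370292) = (44013 + (-1230530 + 592870))*(1/1370292) = (44013 - 637660)*(1/1370292) = -593647*1/1370292 = -593647/1370292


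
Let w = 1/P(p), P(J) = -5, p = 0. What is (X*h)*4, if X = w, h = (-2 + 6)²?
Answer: -64/5 ≈ -12.800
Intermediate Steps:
h = 16 (h = 4² = 16)
w = -⅕ (w = 1/(-5) = -⅕ ≈ -0.20000)
X = -⅕ ≈ -0.20000
(X*h)*4 = -⅕*16*4 = -16/5*4 = -64/5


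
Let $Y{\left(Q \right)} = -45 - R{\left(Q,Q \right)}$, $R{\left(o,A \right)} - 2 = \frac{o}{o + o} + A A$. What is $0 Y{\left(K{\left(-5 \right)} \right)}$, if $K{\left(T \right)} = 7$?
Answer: $0$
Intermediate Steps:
$R{\left(o,A \right)} = \frac{5}{2} + A^{2}$ ($R{\left(o,A \right)} = 2 + \left(\frac{o}{o + o} + A A\right) = 2 + \left(\frac{o}{2 o} + A^{2}\right) = 2 + \left(\frac{1}{2 o} o + A^{2}\right) = 2 + \left(\frac{1}{2} + A^{2}\right) = \frac{5}{2} + A^{2}$)
$Y{\left(Q \right)} = - \frac{95}{2} - Q^{2}$ ($Y{\left(Q \right)} = -45 - \left(\frac{5}{2} + Q^{2}\right) = - \frac{95}{2} - Q^{2}$)
$0 Y{\left(K{\left(-5 \right)} \right)} = 0 \left(- \frac{95}{2} - 7^{2}\right) = 0 \left(- \frac{95}{2} - 49\right) = 0 \left(- \frac{193}{2}\right) = 0$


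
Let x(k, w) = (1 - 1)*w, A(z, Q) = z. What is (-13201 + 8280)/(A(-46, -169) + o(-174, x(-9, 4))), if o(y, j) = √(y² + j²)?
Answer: -4921/128 ≈ -38.445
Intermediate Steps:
x(k, w) = 0 (x(k, w) = 0*w = 0)
o(y, j) = √(j² + y²)
(-13201 + 8280)/(A(-46, -169) + o(-174, x(-9, 4))) = (-13201 + 8280)/(-46 + √(0² + (-174)²)) = -4921/(-46 + √(0 + 30276)) = -4921/(-46 + √30276) = -4921/(-46 + 174) = -4921/128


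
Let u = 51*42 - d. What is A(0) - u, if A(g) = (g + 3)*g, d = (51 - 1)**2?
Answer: 358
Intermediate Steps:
d = 2500 (d = 50**2 = 2500)
A(g) = g*(3 + g) (A(g) = (3 + g)*g = g*(3 + g))
u = -358 (u = 51*42 - 1*2500 = 2142 - 2500 = -358)
A(0) - u = 0*(3 + 0) - 1*(-358) = 0*3 + 358 = 0 + 358 = 358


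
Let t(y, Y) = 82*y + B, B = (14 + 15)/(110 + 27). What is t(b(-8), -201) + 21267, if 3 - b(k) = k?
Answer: 3037182/137 ≈ 22169.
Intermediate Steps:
B = 29/137 ≈ 0.21168
b(k) = 3 - k
t(y, Y) = 29/137 + 82*y (t(y, Y) = 82*y + 29/137 = 29/137 + 82*y)
t(b(-8), -201) + 21267 = (29/137 + 82*(3 - 1*(-8))) + 21267 = (29/137 + 82*(3 + 8)) + 21267 = (29/137 + 82*11) + 21267 = (29/137 + 902) + 21267 = 123603/137 + 21267 = 3037182/137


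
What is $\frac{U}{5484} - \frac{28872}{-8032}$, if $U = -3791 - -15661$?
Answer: $\frac{7927309}{1376484} \approx 5.7591$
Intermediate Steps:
$U = 11870$ ($U = -3791 + 15661 = 11870$)
$\frac{U}{5484} - \frac{28872}{-8032} = \frac{11870}{5484} - \frac{28872}{-8032} = 11870 \cdot \frac{1}{5484} - - \frac{3609}{1004} = \frac{5935}{2742} + \frac{3609}{1004} = \frac{7927309}{1376484}$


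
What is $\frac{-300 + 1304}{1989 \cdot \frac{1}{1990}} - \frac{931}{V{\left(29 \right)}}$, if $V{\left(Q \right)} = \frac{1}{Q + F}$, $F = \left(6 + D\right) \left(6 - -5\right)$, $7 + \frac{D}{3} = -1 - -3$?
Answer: $\frac{131621090}{1989} \approx 66175.0$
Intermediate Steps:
$D = -15$ ($D = -21 + 3 \left(-1 - -3\right) = -21 + 3 \left(-1 + 3\right) = -21 + 3 \cdot 2 = -21 + 6 = -15$)
$F = -99$ ($F = \left(6 - 15\right) \left(6 - -5\right) = - 9 \left(6 + 5\right) = \left(-9\right) 11 = -99$)
$V{\left(Q \right)} = \frac{1}{-99 + Q}$ ($V{\left(Q \right)} = \frac{1}{Q - 99} = \frac{1}{-99 + Q}$)
$\frac{-300 + 1304}{1989 \cdot \frac{1}{1990}} - \frac{931}{V{\left(29 \right)}} = \frac{-300 + 1304}{1989 \cdot \frac{1}{1990}} - \frac{931}{\frac{1}{-99 + 29}} = \frac{1004}{1989 \cdot \frac{1}{1990}} - \frac{931}{\frac{1}{-70}} = \frac{1004}{\frac{1989}{1990}} - \frac{931}{- \frac{1}{70}} = 1004 \cdot \frac{1990}{1989} - -65170 = \frac{1997960}{1989} + 65170 = \frac{131621090}{1989}$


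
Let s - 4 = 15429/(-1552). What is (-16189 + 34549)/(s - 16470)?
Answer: -28494720/25570661 ≈ -1.1144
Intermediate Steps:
s = -9221/1552 (s = 4 + 15429/(-1552) = 4 + 15429*(-1/1552) = 4 - 15429/1552 = -9221/1552 ≈ -5.9414)
(-16189 + 34549)/(s - 16470) = (-16189 + 34549)/(-9221/1552 - 16470) = 18360/(-25570661/1552) = 18360*(-1552/25570661) = -28494720/25570661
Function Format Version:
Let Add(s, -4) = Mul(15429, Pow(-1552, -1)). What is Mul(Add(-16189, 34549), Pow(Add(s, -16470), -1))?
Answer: Rational(-28494720, 25570661) ≈ -1.1144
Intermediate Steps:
s = Rational(-9221, 1552) (s = Add(4, Mul(15429, Pow(-1552, -1))) = Add(4, Mul(15429, Rational(-1, 1552))) = Add(4, Rational(-15429, 1552)) = Rational(-9221, 1552) ≈ -5.9414)
Mul(Add(-16189, 34549), Pow(Add(s, -16470), -1)) = Mul(Add(-16189, 34549), Pow(Add(Rational(-9221, 1552), -16470), -1)) = Mul(18360, Pow(Rational(-25570661, 1552), -1)) = Mul(18360, Rational(-1552, 25570661)) = Rational(-28494720, 25570661)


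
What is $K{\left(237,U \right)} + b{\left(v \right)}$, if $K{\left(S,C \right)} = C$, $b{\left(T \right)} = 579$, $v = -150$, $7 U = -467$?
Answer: $\frac{3586}{7} \approx 512.29$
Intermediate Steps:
$U = - \frac{467}{7}$ ($U = \frac{1}{7} \left(-467\right) = - \frac{467}{7} \approx -66.714$)
$K{\left(237,U \right)} + b{\left(v \right)} = - \frac{467}{7} + 579 = \frac{3586}{7}$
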